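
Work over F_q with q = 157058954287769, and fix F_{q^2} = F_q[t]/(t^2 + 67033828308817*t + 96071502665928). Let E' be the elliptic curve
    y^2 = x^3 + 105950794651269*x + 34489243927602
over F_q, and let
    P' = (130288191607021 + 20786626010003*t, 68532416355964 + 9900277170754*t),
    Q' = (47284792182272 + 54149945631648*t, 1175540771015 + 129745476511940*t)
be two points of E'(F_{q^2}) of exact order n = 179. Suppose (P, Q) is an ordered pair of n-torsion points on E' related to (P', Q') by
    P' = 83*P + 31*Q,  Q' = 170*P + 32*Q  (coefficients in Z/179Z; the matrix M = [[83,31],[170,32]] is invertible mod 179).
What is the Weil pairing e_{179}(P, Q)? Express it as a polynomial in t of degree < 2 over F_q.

Alternating bilinearity on E[179] (values in mu_{179} in F_{157058954287769^2}) gives e(P',Q') = e(P,Q)^det(M).
det(M) mod 179 = 71; its inverse in (Z/179)^* is 58 (check: 71*58 mod 179 = 1).
Miller loop for e_{179} over F_{157058954287769^2}: bits of 179 = 10110011; 7 double steps + 4 add steps, l/v at each.
The quotient is 142519945715545 + 112936100170784*t.
Hence e(P,Q) = 84432538441065 + 103522577788352*t in F_{157058954287769^2}^*.

84432538441065 + 103522577788352*t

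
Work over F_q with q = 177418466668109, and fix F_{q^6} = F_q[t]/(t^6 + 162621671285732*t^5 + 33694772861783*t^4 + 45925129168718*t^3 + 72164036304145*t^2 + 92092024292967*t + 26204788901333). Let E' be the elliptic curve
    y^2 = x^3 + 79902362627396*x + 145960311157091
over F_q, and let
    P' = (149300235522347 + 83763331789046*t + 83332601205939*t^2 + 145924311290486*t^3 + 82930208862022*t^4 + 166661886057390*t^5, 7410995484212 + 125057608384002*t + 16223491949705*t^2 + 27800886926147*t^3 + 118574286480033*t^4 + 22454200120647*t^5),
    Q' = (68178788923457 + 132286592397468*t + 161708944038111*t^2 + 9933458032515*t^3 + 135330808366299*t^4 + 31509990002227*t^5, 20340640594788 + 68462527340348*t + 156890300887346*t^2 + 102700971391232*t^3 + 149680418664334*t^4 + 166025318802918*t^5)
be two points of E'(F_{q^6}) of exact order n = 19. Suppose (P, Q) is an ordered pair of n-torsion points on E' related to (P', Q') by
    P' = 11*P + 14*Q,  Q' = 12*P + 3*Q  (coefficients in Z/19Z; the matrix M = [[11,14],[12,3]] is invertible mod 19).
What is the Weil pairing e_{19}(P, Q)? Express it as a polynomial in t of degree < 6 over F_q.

e_{19} is bilinear + alternating on E[19], so e_{19}(11*P + 14*Q, 12*P + 3*Q) = e_{19}(P,Q)^(11*3-14*12).
So e_{19}(P,Q) = e_{19}(P',Q')^{9}, since 17*9 = 1 mod 19.
Miller loop for e_{19} over F_{177418466668109^6}: bits of 19 = 10011; 4 double steps + 2 add steps, l/v at each.
f_P(D_Q)/f_Q(D_P) = 39911779041825 + 27979379312071*t + 89286454080520*t^2 + 159697810619427*t^3 + 133116909081848*t^4 + 38208769379881*t^5.
Thus e_{19}(P,Q) = 50434035246868 + 48077995259843*t + 112777473544845*t^2 + 138553612444190*t^3 + 57957010521263*t^4 + 113460336532360*t^5.

50434035246868 + 48077995259843*t + 112777473544845*t^2 + 138553612444190*t^3 + 57957010521263*t^4 + 113460336532360*t^5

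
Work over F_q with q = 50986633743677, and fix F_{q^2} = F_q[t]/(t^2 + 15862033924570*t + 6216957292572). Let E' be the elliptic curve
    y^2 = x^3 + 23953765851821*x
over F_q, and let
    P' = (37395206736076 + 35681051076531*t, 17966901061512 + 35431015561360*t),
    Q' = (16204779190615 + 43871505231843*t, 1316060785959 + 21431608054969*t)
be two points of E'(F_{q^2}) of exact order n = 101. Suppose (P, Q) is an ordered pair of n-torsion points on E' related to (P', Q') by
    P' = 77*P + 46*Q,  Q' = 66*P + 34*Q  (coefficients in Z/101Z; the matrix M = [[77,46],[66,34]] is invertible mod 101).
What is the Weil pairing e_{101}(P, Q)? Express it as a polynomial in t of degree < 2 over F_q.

e_{101}(aP+bQ,cP+dQ) = e_{101}(P,Q)^(ad-bc); with (a,b,c,d)=(77,46,66,34) this gives the det-101 law.
det M = 77*34 - 46*66 = -418 = 87 (mod 101); 87^{-1} = 36 (mod 101).
Run Miller on y^2=x^3+23953765851821*x over F_{50986633743677}: ladder 1100101 (7 bits); e = f_P(D_Q)/f_Q(D_P).
e_{101}(P',Q') = 23788322165541 + 34485737062650*t.
Thus e_{101}(P,Q) = 13917579371474 + 36292598141234*t.

13917579371474 + 36292598141234*t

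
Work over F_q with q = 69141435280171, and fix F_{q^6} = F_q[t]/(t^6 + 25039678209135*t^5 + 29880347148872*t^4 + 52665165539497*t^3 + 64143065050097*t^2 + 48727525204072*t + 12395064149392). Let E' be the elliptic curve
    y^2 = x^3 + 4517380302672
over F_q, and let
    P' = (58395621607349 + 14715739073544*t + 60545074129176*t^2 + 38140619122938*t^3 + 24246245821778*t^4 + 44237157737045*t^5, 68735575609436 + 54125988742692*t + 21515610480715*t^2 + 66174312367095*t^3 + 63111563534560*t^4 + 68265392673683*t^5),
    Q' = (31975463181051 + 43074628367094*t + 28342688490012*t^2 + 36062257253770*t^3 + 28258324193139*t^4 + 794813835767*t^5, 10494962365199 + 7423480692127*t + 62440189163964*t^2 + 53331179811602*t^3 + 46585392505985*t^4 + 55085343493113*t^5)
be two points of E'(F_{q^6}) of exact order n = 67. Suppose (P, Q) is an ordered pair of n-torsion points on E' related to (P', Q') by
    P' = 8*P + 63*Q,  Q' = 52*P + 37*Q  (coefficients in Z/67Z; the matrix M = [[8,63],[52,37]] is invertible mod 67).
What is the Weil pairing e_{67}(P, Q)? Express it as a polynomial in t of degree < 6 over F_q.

e_{67} is bilinear + alternating on E[67], so e_{67}(8*P + 63*Q, 52*P + 37*Q) = e_{67}(P,Q)^(8*37-63*52).
det(M) mod 67 = 35; its inverse in (Z/67)^* is 23 (check: 35*23 mod 67 = 1).
Run Miller on y^2=x^3+4517380302672 over F_{69141435280171}: ladder 1000011 (7 bits); e = f_P(D_Q)/f_Q(D_P).
e_{67}(P',Q') = 60012469631576 + 39335378700952*t + 7521064776358*t^2 + 15072353034265*t^3 + 2771436081791*t^4 + 1581873766129*t^5.
Raise to 23: e(P,Q) = 17767384115971 + 32573461883824*t + 8721150561076*t^2 + 39155747104012*t^3 + 41602363681864*t^4 + 56690999546730*t^5 in mu_{67}.

17767384115971 + 32573461883824*t + 8721150561076*t^2 + 39155747104012*t^3 + 41602363681864*t^4 + 56690999546730*t^5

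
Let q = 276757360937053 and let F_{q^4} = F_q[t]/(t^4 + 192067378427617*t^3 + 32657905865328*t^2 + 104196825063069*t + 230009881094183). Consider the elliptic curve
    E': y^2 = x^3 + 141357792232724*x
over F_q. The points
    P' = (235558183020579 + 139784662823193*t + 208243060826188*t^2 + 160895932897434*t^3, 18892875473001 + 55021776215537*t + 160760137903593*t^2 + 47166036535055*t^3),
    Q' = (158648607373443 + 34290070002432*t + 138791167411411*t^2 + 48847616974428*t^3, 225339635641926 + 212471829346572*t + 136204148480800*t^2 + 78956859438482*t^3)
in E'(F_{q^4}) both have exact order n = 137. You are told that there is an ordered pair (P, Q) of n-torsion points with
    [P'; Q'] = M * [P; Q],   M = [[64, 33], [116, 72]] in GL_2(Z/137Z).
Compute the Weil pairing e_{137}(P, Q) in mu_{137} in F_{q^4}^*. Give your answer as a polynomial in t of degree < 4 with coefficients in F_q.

32483753502418 + 23213643216935*t + 10159464539097*t^2 + 219640788231905*t^3

Alternating bilinearity on E[137] (values in mu_{137} in F_{276757360937053^4}) gives e(P',Q') = e(P,Q)^det(M).
So e_{137}(P,Q) = e_{137}(P',Q')^{75}, since 95*75 = 1 mod 137.
8-bit Miller (10001001) on E'/F_{276757360937053} with a'=141357792232724, b'=0: accumulate tangent/chord ratios at Q'+S and P'+S'.
Result: e(P',Q') = 272680254127491 + 269181118080383*t + 171956648850284*t^2 + 97518274647776*t^3.
Raise to 75: e(P,Q) = 32483753502418 + 23213643216935*t + 10159464539097*t^2 + 219640788231905*t^3 in mu_{137}.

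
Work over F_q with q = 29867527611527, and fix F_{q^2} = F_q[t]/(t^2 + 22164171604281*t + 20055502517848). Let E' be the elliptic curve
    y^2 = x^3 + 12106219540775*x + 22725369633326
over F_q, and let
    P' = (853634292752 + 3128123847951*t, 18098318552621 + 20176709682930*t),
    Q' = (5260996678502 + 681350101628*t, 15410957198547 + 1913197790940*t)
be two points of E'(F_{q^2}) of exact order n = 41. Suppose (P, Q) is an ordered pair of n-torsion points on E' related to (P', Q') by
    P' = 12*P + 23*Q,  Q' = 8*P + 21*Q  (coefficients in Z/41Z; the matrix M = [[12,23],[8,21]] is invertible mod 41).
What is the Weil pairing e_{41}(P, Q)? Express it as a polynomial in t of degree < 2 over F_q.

The 41-Weil pairing on E[41] over F_{29867527611527} is alternating-bilinear: e_{41}(P',Q') = e_{41}(P,Q)^det(M).
12*21 - 23*8 = 68; reduced mod 41: det = 27, inverse 38.
6-bit Miller (101001) on E'/F_{29867527611527} with a'=12106219540775, b'=22725369633326: accumulate tangent/chord ratios at Q'+S and P'+S'.
Result: e(P',Q') = 14358046541590 + 22390705114799*t.
Thus e_{41}(P,Q) = 11882131885771 + 26236132424993*t.

11882131885771 + 26236132424993*t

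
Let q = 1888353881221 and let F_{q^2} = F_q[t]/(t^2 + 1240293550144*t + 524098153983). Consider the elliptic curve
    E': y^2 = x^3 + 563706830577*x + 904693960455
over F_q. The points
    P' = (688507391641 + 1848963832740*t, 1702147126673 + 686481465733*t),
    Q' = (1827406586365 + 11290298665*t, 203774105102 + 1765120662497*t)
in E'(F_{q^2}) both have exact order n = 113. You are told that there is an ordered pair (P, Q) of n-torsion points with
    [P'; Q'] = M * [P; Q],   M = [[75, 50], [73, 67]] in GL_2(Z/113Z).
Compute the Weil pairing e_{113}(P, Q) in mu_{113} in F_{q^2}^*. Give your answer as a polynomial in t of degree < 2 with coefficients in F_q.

The 113-Weil pairing on E[113] over F_{1888353881221} is alternating-bilinear: e_{113}(P',Q') = e_{113}(P,Q)^det(M).
75*67 - 50*73 = 1375; reduced mod 113: det = 19, inverse 6.
7-bit Miller (1110001) on E'/F_{1888353881221} with a'=563706830577, b'=904693960455: accumulate tangent/chord ratios at Q'+S and P'+S'.
f_P(D_Q)/f_Q(D_P) = 848719967330 + 942840605624*t.
e_{113}(P,Q) = (848719967330 + 942840605624*t)^{6} = 523621198171 + 409857481726*t.

523621198171 + 409857481726*t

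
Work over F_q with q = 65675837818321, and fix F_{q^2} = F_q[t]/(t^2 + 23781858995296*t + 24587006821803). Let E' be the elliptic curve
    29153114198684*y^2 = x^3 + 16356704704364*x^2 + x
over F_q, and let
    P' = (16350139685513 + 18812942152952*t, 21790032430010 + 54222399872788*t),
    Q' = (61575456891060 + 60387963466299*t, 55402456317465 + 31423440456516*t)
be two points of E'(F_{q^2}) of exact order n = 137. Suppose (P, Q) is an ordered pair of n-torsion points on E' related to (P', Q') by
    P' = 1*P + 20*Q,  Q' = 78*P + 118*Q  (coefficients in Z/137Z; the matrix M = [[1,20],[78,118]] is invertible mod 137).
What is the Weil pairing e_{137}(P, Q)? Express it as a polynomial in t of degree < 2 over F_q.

36148601251779 + 30027193411584*t

e_{137}(aP+bQ,cP+dQ) = e_{137}(P,Q)^(ad-bc); with (a,b,c,d)=(1,20,78,118) this gives the det-137 law.
So e_{137}(P,Q) = e_{137}(P',Q')^{78}, since 65*78 = 1 mod 137.
(x,y)|->(25850051949557x+49648419183411,25850051949557y) sends E' to y^2=x^3+674103060370*x+25487253739751.
8-bit Miller (10001001) on E'/F_{65675837818321} with a'=674103060370, b'=25487253739751: accumulate tangent/chord ratios at Q'+S and P'+S'.
Miller gives e_{137}(P',Q') = 10984246583853 + 18967682713911*t in F_{65675837818321^2}.
Finally e_{137}(P,Q) = 36148601251779 + 30027193411584*t.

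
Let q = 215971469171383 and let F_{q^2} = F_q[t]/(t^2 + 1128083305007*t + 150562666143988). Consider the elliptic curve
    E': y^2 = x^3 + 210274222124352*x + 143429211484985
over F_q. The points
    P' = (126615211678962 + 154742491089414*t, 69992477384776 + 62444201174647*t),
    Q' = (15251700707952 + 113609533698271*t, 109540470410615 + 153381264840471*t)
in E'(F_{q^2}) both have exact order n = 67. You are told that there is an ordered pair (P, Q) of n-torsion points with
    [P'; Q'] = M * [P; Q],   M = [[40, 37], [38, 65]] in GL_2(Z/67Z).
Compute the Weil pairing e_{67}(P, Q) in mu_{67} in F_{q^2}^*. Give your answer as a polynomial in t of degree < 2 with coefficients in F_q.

67836009761767 + 83382998868337*t

Alternating bilinearity on E[67] (values in mu_{67} in F_{215971469171383^2}) gives e(P',Q') = e(P,Q)^det(M).
So e_{67}(P,Q) = e_{67}(P',Q')^{39}, since 55*39 = 1 mod 67.
Double-and-add over 1000011: 7-1 doublings, 3-1 additions; each step l_{T,T}/v_{2T} or l_{T,P'}/v at Q'+S for random S.
f_P(D_Q)/f_Q(D_P) = 194477365840900 + 55859442569052*t.
Raise to 39: e(P,Q) = 67836009761767 + 83382998868337*t in mu_{67}.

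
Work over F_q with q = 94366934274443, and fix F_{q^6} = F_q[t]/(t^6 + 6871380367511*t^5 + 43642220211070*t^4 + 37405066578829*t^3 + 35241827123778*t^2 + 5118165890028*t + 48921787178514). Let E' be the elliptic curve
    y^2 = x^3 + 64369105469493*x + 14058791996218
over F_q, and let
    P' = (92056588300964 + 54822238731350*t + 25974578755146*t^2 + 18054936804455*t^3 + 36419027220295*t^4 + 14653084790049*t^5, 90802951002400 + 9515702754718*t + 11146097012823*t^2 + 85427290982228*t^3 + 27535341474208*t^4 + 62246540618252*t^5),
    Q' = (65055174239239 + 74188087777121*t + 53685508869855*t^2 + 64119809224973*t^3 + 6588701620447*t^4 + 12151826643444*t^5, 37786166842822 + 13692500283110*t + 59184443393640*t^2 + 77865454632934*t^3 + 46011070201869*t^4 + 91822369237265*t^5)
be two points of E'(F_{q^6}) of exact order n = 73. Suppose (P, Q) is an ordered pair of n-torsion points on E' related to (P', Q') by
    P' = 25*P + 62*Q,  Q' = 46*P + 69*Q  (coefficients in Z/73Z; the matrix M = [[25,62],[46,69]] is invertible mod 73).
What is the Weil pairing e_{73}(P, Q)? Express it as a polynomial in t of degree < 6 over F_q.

Under M = [[25,62],[46,69]] in GL_2(Z/73), e_{73}(P',Q') = e_{73}(P,Q)^(25*69-62*46 mod 73).
det M = 25*69 - 62*46 = -1127 = 41 (mod 73); 41^{-1} = 57 (mod 73).
Build f_{73,P'} and f_{73,Q'} via the 7-bit ladder of 73=1001001_2; evaluate at shifted divisors; quotient in F_{94366934274443^6}.
Result: e(P',Q') = 90170227831731 + 46921015977721*t + 92600276773627*t^2 + 109944317878*t^3 + 52843451337874*t^4 + 64740653521727*t^5.
Hence e(P,Q) = 64550352842009 + 51497099104237*t + 33146904999840*t^2 + 63035765276714*t^3 + 41299489794711*t^4 + 53908615213368*t^5 in F_{94366934274443^6}^*.

64550352842009 + 51497099104237*t + 33146904999840*t^2 + 63035765276714*t^3 + 41299489794711*t^4 + 53908615213368*t^5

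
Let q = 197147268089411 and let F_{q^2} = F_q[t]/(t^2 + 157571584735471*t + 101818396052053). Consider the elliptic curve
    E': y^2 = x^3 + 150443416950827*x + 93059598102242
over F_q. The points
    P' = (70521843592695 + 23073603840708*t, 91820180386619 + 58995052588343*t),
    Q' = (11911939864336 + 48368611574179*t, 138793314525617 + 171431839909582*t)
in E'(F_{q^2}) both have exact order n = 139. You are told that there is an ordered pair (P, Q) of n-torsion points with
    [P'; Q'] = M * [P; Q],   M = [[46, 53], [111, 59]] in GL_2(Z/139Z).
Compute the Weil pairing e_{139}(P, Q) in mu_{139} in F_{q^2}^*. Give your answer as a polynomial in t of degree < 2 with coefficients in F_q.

Alternating bilinearity on E[139] (values in mu_{139} in F_{197147268089411^2}) gives e(P',Q') = e(P,Q)^det(M).
Inverting 28 mod 139: 5. Thus e_{139}(P,Q) = e(P',Q')^{5}.
Miller loop for e_{139} over F_{197147268089411^2}: bits of 139 = 10001011; 7 double steps + 3 add steps, l/v at each.
Miller gives e_{139}(P',Q') = 179949047515376 + 138189029172462*t in F_{197147268089411^2}.
(179949047515376 + 138189029172462*t)^{5} mod (197147268089411,f) = 170769663945946 + 5027232017835*t.

170769663945946 + 5027232017835*t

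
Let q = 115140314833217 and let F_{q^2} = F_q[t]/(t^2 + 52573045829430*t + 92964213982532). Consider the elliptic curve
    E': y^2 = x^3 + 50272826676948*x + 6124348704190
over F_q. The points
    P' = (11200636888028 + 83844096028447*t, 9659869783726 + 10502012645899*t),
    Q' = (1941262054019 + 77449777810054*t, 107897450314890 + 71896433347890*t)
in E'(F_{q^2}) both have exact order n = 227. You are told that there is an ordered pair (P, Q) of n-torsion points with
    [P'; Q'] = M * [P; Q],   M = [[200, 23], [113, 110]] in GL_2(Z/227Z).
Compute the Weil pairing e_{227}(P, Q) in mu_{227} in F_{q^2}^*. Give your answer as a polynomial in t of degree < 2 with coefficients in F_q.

29315902083523 + 67068201897147*t

e_{227} is bilinear + alternating on E[227], so e_{227}(200*P + 23*Q, 113*P + 110*Q) = e_{227}(P,Q)^(200*110-23*113).
det M = 200*110 - 23*113 = 19401 = 106 (mod 227); 106^{-1} = 15 (mod 227).
Double-and-add over 11100011: 8-1 doublings, 5-1 additions; each step l_{T,T}/v_{2T} or l_{T,P'}/v at Q'+S for random S.
So e_{227}(P',Q') = 27800212039209 + 83144666114307*t.
Raise to 15: e(P,Q) = 29315902083523 + 67068201897147*t in mu_{227}.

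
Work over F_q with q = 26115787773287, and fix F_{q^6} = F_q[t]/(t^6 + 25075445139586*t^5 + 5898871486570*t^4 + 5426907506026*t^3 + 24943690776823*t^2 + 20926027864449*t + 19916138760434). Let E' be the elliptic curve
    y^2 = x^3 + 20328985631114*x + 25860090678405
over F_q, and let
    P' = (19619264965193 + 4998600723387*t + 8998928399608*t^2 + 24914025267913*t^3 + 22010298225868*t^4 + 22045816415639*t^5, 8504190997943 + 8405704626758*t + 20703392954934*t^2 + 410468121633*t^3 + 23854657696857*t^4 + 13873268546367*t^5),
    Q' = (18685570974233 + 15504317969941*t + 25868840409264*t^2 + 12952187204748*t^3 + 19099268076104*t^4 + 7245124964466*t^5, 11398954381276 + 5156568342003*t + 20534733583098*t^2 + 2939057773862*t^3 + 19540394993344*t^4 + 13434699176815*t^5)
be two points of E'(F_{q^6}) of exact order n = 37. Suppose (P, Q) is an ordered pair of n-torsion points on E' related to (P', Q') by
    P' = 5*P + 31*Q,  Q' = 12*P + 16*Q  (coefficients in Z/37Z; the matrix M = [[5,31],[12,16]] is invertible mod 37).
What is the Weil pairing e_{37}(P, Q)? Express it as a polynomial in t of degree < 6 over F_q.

7332933216553 + 1577537345395*t + 15975737969217*t^2 + 17321551039873*t^3 + 10480864374931*t^4 + 18662850902845*t^5

Alternating bilinearity on E[37] (values in mu_{37} in F_{26115787773287^6}) gives e(P',Q') = e(P,Q)^det(M).
Hence e(P,Q) = e(P',Q')^{28} where 28 = 4^{-1} mod 37.
Build f_{37,P'} and f_{37,Q'} via the 6-bit ladder of 37=100101_2; evaluate at shifted divisors; quotient in F_{26115787773287^6}.
Miller gives e_{37}(P',Q') = 19217667817161 + 8581885565825*t + 7286270441338*t^2 + 6868714972040*t^3 + 4953580821774*t^4 + 6048028914687*t^5 in F_{26115787773287^6}.
Raise to 28: e(P,Q) = 7332933216553 + 1577537345395*t + 15975737969217*t^2 + 17321551039873*t^3 + 10480864374931*t^4 + 18662850902845*t^5 in mu_{37}.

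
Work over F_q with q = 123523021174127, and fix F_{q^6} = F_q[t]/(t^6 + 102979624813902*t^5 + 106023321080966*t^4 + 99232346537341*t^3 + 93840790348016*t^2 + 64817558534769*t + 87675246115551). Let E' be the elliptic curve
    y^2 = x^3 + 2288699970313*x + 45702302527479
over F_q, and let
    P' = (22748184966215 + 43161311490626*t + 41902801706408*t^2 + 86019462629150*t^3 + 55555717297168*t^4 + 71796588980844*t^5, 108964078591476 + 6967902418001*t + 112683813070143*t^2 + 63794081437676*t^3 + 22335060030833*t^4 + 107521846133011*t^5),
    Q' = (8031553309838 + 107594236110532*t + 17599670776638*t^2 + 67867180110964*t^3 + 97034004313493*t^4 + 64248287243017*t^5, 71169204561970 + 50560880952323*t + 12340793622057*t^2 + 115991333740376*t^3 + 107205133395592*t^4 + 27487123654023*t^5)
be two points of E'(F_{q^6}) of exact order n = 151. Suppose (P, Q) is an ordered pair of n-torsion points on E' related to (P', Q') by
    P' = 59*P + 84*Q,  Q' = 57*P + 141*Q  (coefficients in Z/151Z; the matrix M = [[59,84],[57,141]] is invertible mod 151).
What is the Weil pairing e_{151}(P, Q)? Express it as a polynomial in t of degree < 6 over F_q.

The 151-Weil pairing on E[151] over F_{123523021174127} is alternating-bilinear: e_{151}(P',Q') = e_{151}(P,Q)^det(M).
det M = 59*141 - 84*57 = 3531 = 58 (mod 151); 58^{-1} = 138 (mod 151).
Run Miller on y^2=x^3+2288699970313*x+45702302527479 over F_{123523021174127}: ladder 10010111 (8 bits); e = f_P(D_Q)/f_Q(D_P).
e_{151}(P',Q') = 80175184258461 + 61105007303727*t + 73811520589310*t^2 + 21478147250799*t^3 + 53108522229666*t^4 + 71785107997850*t^5.
Finally e_{151}(P,Q) = 24441050224777 + 28077959079437*t + 121903092958801*t^2 + 4228772118546*t^3 + 100666882547246*t^4 + 94939426293078*t^5.

24441050224777 + 28077959079437*t + 121903092958801*t^2 + 4228772118546*t^3 + 100666882547246*t^4 + 94939426293078*t^5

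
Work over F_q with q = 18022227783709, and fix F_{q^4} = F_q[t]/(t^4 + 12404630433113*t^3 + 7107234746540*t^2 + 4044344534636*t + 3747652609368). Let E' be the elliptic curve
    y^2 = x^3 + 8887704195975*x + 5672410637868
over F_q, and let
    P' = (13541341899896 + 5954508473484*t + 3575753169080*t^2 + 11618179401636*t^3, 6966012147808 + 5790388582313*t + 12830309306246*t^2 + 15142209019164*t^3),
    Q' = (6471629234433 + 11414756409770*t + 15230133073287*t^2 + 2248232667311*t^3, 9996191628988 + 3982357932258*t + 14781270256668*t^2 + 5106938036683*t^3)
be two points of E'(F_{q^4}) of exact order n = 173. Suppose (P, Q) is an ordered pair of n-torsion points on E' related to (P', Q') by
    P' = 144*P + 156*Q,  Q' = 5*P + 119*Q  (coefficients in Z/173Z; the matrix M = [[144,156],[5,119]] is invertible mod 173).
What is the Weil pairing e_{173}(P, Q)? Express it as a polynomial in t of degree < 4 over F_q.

2091961826457 + 5273980036540*t + 1872136861655*t^2 + 4208020866572*t^3

Since e_{173}(P,P)=e_{173}(Q,Q)=1 and e_{173}(Q,P)=e_{173}(P,Q)^{-1}, expanding e_{173}(144*P + 156*Q,5*P + 119*Q) leaves e(P,Q)^det(M).
144*119 - 156*5 = 16356; reduced mod 173: det = 94, inverse 127.
Double-and-add over 10101101: 8-1 doublings, 5-1 additions; each step l_{T,T}/v_{2T} or l_{T,P'}/v at Q'+S for random S.
So e_{173}(P',Q') = 12939450268445 + 6337601825396*t + 3278884058176*t^2 + 15370158094876*t^3.
e_{173}(P,Q) = (12939450268445 + 6337601825396*t + 3278884058176*t^2 + 15370158094876*t^3)^{127} = 2091961826457 + 5273980036540*t + 1872136861655*t^2 + 4208020866572*t^3.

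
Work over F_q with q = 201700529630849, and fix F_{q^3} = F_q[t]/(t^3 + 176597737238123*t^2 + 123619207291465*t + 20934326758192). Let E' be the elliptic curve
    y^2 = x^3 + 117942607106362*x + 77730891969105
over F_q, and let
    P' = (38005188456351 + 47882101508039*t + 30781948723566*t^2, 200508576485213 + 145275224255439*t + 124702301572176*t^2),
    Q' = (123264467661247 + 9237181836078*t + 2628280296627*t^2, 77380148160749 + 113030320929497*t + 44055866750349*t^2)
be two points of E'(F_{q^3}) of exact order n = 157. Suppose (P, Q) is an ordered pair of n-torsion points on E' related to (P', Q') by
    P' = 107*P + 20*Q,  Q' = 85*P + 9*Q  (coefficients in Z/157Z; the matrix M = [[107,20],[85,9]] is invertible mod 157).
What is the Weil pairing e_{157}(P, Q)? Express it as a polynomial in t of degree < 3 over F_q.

116133258248103 + 177812423809301*t + 152206865966325*t^2

e_{157}(aP+bQ,cP+dQ) = e_{157}(P,Q)^(ad-bc); with (a,b,c,d)=(107,20,85,9) this gives the det-157 law.
107*9 - 20*85 = -737; reduced mod 157: det = 48, inverse 36.
Run Miller on y^2=x^3+117942607106362*x+77730891969105 over F_{201700529630849}: ladder 10011101 (8 bits); e = f_P(D_Q)/f_Q(D_P).
Result: e(P',Q') = 43991470346918 + 159773701459274*t + 155369808364688*t^2.
Finally e_{157}(P,Q) = 116133258248103 + 177812423809301*t + 152206865966325*t^2.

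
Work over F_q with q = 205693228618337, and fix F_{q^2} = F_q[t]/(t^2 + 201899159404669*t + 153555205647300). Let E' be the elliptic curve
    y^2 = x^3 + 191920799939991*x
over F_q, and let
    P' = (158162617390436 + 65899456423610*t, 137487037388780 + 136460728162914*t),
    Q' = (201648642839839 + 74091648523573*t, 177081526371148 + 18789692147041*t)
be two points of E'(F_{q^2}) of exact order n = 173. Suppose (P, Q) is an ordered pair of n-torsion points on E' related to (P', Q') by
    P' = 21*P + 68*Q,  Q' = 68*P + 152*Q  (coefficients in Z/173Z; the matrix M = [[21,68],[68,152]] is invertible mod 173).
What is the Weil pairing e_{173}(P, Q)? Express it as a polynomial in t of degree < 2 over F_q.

e_{173}(aP+bQ,cP+dQ) = e_{173}(P,Q)^(ad-bc); with (a,b,c,d)=(21,68,68,152) this gives the det-173 law.
det M = 21*152 - 68*68 = -1432 = 125 (mod 173); 125^{-1} = 18 (mod 173).
n = 173 = (10101101)_2 (8 bits, wt 5); accumulate f_{173,P'}(Q'+S)/f_{173,P'}(S) along the 7-step ladder.
So e_{173}(P',Q') = 84387686817792 + 194928232148264*t.
Finally e_{173}(P,Q) = 50657738777116 + 196066952710781*t.

50657738777116 + 196066952710781*t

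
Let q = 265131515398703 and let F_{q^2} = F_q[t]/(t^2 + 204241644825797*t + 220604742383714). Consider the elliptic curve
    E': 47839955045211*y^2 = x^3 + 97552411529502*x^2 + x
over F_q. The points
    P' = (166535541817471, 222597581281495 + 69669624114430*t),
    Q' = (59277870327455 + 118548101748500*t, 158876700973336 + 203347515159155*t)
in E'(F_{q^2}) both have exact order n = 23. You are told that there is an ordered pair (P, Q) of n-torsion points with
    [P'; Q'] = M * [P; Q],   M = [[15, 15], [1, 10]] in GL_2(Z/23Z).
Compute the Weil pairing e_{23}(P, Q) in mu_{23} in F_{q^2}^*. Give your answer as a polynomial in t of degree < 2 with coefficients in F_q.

225975058185757 + 193143497204243*t

Since e_{23}(P,P)=e_{23}(Q,Q)=1 and e_{23}(Q,P)=e_{23}(P,Q)^{-1}, expanding e_{23}(15*P + 15*Q,1*P + 10*Q) leaves e(P,Q)^det(M).
det M = 15*10 - 15*1 = 135 = 20 (mod 23); 20^{-1} = 15 (mod 23).
Set x_W=103295932920193*u+54567209804569, y_W=103295932920193*v; then E': y_W^2=x_W^3+239811035749623*x_W+203877558822787.
n = 23 = (10111)_2 (5 bits, wt 4); accumulate f_{23,P'}(Q'+S)/f_{23,P'}(S) along the 4-step ladder.
f_P(D_Q)/f_Q(D_P) = 190657923280991 + 171456351984143*t.
e_{23}(P,Q) = (190657923280991 + 171456351984143*t)^{15} = 225975058185757 + 193143497204243*t.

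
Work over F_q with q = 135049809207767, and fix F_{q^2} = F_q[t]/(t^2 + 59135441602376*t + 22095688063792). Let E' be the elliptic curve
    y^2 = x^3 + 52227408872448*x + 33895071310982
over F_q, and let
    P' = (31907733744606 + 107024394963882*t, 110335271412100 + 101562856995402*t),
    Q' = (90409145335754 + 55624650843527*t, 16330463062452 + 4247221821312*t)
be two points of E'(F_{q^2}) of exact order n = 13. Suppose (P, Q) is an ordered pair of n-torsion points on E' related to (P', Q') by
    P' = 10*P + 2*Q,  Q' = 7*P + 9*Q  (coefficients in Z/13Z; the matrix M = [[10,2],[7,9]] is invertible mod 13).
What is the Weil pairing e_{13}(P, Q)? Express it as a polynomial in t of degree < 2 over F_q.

124433481874723 + 56112784568016*t

Under M = [[10,2],[7,9]] in GL_2(Z/13), e_{13}(P',Q') = e_{13}(P,Q)^(10*9-2*7 mod 13).
det(M) mod 13 = 11; its inverse in (Z/13)^* is 6 (check: 11*6 mod 13 = 1).
n = 13 = (1101)_2 (4 bits, wt 3); accumulate f_{13,P'}(Q'+S)/f_{13,P'}(S) along the 3-step ladder.
So e_{13}(P',Q') = 82992197956622 + 18266194549882*t.
Finally e_{13}(P,Q) = 124433481874723 + 56112784568016*t.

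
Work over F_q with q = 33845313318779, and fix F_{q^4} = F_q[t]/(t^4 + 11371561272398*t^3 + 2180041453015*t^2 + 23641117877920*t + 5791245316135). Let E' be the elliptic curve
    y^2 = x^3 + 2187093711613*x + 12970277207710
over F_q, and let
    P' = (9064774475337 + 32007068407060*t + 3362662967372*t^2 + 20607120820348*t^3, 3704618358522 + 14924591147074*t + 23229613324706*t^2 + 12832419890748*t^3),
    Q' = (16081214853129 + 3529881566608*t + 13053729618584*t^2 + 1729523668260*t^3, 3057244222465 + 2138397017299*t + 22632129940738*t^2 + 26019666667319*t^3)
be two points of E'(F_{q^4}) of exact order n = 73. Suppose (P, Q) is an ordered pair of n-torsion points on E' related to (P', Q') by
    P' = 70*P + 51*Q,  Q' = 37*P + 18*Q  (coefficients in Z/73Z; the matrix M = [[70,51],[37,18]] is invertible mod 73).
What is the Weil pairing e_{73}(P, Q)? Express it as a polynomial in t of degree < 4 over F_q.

The 73-Weil pairing on E[73] over F_{33845313318779} is alternating-bilinear: e_{73}(P',Q') = e_{73}(P,Q)^det(M).
Inverting 30 mod 73: 56. Thus e_{73}(P,Q) = e(P',Q')^{56}.
Build f_{73,P'} and f_{73,Q'} via the 7-bit ladder of 73=1001001_2; evaluate at shifted divisors; quotient in F_{33845313318779^4}.
e_{73}(P',Q') = 19936207694467 + 8552026456937*t + 3833061582731*t^2 + 16690419376763*t^3.
Raise to 56: e(P,Q) = 11839250002157 + 12636712884908*t + 21579830343301*t^2 + 12229453355299*t^3 in mu_{73}.

11839250002157 + 12636712884908*t + 21579830343301*t^2 + 12229453355299*t^3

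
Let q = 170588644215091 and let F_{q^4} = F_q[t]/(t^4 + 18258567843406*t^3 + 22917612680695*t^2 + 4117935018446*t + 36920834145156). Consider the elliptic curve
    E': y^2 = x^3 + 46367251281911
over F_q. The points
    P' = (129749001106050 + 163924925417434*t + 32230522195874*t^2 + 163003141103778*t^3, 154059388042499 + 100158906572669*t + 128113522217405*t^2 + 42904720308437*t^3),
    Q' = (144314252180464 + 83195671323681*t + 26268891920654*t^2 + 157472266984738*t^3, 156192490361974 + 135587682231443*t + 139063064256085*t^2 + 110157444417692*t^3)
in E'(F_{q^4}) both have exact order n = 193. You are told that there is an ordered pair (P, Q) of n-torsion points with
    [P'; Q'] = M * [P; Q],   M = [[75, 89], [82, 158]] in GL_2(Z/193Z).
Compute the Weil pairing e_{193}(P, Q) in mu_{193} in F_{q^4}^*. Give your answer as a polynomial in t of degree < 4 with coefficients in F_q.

Under M = [[75,89],[82,158]] in GL_2(Z/193), e_{193}(P',Q') = e_{193}(P,Q)^(75*158-89*82 mod 193).
75*158 - 89*82 = 4552; reduced mod 193: det = 113, inverse 41.
Double-and-add over 11000001: 8-1 doublings, 3-1 additions; each step l_{T,T}/v_{2T} or l_{T,P'}/v at Q'+S for random S.
Miller gives e_{193}(P',Q') = 19898695569488 + 70728020879679*t + 136876521763601*t^2 + 164557632568257*t^3 in F_{170588644215091^4}.
Thus e_{193}(P,Q) = 111298385358670 + 11881879548775*t + 42914887859074*t^2 + 59326983027966*t^3.

111298385358670 + 11881879548775*t + 42914887859074*t^2 + 59326983027966*t^3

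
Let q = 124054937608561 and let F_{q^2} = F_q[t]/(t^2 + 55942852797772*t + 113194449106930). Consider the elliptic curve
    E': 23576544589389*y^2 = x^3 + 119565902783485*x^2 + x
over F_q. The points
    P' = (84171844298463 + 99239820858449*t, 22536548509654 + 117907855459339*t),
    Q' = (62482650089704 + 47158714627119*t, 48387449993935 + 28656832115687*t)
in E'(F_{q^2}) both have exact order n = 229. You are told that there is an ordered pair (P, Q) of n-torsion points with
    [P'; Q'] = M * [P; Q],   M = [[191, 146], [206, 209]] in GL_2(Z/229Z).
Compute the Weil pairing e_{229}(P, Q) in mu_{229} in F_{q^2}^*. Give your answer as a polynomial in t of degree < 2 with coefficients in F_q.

Since e_{229}(P,P)=e_{229}(Q,Q)=1 and e_{229}(Q,P)=e_{229}(P,Q)^{-1}, expanding e_{229}(191*P + 146*Q,206*P + 209*Q) leaves e(P,Q)^det(M).
Hence e(P,Q) = e(P',Q')^{57} where 57 = 225^{-1} mod 229.
Set x_W=13094273433567*u+73388034717803, y_W=13094273433567*v; then E': y_W^2=x_W^3+70512905428569.
Miller loop for e_{229} over F_{124054937608561^2}: bits of 229 = 11100101; 7 double steps + 4 add steps, l/v at each.
f_P(D_Q)/f_Q(D_P) = 42397015704205 + 57103389088941*t.
Raise to 57: e(P,Q) = 25047797379584 + 120281660864740*t in mu_{229}.

25047797379584 + 120281660864740*t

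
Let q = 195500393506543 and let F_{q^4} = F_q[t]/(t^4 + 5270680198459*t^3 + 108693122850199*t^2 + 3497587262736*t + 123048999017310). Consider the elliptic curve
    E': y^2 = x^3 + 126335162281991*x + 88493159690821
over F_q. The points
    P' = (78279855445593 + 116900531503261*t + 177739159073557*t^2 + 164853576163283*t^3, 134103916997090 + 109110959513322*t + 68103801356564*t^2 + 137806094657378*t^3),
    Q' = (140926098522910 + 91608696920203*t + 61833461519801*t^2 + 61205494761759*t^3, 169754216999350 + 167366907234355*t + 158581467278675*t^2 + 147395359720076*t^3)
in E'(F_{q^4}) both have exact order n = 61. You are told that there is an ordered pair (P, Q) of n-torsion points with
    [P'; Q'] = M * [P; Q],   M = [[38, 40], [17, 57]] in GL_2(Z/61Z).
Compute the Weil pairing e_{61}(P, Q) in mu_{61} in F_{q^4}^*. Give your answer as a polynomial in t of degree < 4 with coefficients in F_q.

e_{61}(aP+bQ,cP+dQ) = e_{61}(P,Q)^(ad-bc); with (a,b,c,d)=(38,40,17,57) this gives the det-61 law.
38*57 - 40*17 = 1486; reduced mod 61: det = 22, inverse 25.
Build f_{61,P'} and f_{61,Q'} via the 6-bit ladder of 61=111101_2; evaluate at shifted divisors; quotient in F_{195500393506543^4}.
The quotient is 151674387754740 + 29462376304372*t + 97891043872059*t^2 + 92214317306047*t^3.
e_{61}(P,Q) = (151674387754740 + 29462376304372*t + 97891043872059*t^2 + 92214317306047*t^3)^{25} = 109781412354120 + 177052086301788*t + 80565079348452*t^2 + 58435140916704*t^3.

109781412354120 + 177052086301788*t + 80565079348452*t^2 + 58435140916704*t^3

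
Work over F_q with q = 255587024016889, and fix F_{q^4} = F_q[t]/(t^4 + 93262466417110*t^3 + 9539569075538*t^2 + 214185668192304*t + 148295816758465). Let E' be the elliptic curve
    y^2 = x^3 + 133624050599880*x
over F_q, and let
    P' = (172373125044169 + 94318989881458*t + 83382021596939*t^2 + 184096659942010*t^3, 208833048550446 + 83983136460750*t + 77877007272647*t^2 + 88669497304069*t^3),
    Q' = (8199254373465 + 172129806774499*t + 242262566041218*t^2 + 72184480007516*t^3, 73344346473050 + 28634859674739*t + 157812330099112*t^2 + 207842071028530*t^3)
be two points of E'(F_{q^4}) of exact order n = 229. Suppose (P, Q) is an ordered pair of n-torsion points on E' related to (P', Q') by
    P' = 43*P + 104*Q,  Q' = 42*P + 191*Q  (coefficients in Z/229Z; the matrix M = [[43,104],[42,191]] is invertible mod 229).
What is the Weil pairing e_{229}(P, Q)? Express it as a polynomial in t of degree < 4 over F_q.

e_{229} is bilinear + alternating on E[229], so e_{229}(43*P + 104*Q, 42*P + 191*Q) = e_{229}(P,Q)^(43*191-104*42).
So e_{229}(P,Q) = e_{229}(P',Q')^{62}, since 181*62 = 1 mod 229.
Run Miller on y^2=x^3+133624050599880*x over F_{255587024016889}: ladder 11100101 (8 bits); e = f_P(D_Q)/f_Q(D_P).
The quotient is 228035629323053 + 53975298261026*t + 167762239544959*t^2 + 251508355864814*t^3.
e_{229}(P,Q) = (228035629323053 + 53975298261026*t + 167762239544959*t^2 + 251508355864814*t^3)^{62} = 115343118113393 + 223280127138162*t + 71151738032167*t^2 + 115229405274601*t^3.

115343118113393 + 223280127138162*t + 71151738032167*t^2 + 115229405274601*t^3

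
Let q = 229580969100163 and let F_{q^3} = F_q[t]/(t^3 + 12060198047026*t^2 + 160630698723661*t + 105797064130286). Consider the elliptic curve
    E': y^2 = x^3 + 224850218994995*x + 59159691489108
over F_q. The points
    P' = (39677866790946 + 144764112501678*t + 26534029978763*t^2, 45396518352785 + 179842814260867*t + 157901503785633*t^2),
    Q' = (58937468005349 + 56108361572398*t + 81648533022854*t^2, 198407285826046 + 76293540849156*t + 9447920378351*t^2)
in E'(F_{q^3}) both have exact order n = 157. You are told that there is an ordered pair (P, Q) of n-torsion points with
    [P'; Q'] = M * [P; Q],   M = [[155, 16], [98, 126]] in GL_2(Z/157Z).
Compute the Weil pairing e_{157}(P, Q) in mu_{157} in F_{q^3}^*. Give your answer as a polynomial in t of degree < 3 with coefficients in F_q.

Since e_{157}(P,P)=e_{157}(Q,Q)=1 and e_{157}(Q,P)=e_{157}(P,Q)^{-1}, expanding e_{157}(155*P + 16*Q,98*P + 126*Q) leaves e(P,Q)^det(M).
So e_{157}(P,Q) = e_{157}(P',Q')^{27}, since 64*27 = 1 mod 157.
Build f_{157,P'} and f_{157,Q'} via the 8-bit ladder of 157=10011101_2; evaluate at shifted divisors; quotient in F_{229580969100163^3}.
So e_{157}(P',Q') = 12182409764406 + 123773485927862*t + 49199345300356*t^2.
(12182409764406 + 123773485927862*t + 49199345300356*t^2)^{27} mod (229580969100163,f) = 176541096064827 + 35922666803900*t + 204223828985149*t^2.

176541096064827 + 35922666803900*t + 204223828985149*t^2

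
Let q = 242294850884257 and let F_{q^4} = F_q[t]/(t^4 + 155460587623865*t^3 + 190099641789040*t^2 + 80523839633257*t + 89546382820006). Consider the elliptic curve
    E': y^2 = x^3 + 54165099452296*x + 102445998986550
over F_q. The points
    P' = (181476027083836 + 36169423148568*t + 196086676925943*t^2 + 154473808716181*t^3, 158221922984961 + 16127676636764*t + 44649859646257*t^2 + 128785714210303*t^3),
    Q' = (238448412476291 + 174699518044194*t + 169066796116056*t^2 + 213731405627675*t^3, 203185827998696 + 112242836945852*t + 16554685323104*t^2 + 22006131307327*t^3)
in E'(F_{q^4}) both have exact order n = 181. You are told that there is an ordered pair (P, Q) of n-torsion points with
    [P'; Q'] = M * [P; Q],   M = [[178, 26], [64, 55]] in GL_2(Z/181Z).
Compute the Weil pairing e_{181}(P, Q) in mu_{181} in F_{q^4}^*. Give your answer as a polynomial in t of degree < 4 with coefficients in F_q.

The 181-Weil pairing on E[181] over F_{242294850884257} is alternating-bilinear: e_{181}(P',Q') = e_{181}(P,Q)^det(M).
Hence e(P,Q) = e(P',Q')^{19} where 19 = 162^{-1} mod 181.
Run Miller on y^2=x^3+54165099452296*x+102445998986550 over F_{242294850884257}: ladder 10110101 (8 bits); e = f_P(D_Q)/f_Q(D_P).
So e_{181}(P',Q') = 100194590054222 + 100685795520989*t + 208778176291545*t^2 + 216861573594883*t^3.
Thus e_{181}(P,Q) = 8863098190905 + 148468898628981*t + 51514365584928*t^2 + 38888797184136*t^3.

8863098190905 + 148468898628981*t + 51514365584928*t^2 + 38888797184136*t^3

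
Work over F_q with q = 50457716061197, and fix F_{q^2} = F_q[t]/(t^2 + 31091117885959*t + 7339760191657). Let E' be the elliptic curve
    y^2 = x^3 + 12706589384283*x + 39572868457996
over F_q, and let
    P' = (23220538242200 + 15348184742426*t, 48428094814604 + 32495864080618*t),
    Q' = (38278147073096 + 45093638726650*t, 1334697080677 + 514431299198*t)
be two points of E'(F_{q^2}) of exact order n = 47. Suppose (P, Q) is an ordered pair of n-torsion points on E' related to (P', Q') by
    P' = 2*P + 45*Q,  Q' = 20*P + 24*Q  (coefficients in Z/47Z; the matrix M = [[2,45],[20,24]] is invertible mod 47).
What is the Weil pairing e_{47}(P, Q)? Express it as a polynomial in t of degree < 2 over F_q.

11295193408203 + 26940826567426*t

e_{47} is bilinear + alternating on E[47], so e_{47}(2*P + 45*Q, 20*P + 24*Q) = e_{47}(P,Q)^(2*24-45*20).
2*24 - 45*20 = -852; reduced mod 47: det = 41, inverse 39.
n = 47 = (101111)_2 (6 bits, wt 5); accumulate f_{47,P'}(Q'+S)/f_{47,P'}(S) along the 5-step ladder.
Miller gives e_{47}(P',Q') = 13954913960675 + 15545842370024*t in F_{50457716061197^2}.
Hence e(P,Q) = 11295193408203 + 26940826567426*t in F_{50457716061197^2}^*.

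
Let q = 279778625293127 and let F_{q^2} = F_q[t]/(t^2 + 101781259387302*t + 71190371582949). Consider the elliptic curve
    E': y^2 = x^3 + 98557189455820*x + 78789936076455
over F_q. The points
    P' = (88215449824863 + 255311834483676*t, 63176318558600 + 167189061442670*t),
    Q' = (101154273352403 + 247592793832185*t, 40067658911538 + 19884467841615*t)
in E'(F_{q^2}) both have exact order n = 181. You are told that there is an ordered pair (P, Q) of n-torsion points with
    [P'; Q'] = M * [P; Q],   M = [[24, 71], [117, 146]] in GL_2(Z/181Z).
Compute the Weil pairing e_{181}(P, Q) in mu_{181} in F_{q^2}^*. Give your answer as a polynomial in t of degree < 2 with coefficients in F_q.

e_{181} is bilinear + alternating on E[181], so e_{181}(24*P + 71*Q, 117*P + 146*Q) = e_{181}(P,Q)^(24*146-71*117).
So e_{181}(P,Q) = e_{181}(P',Q')^{153}, since 84*153 = 1 mod 181.
Miller loop for e_{181} over F_{279778625293127^2}: bits of 181 = 10110101; 7 double steps + 4 add steps, l/v at each.
Result: e(P',Q') = 111266486933678 + 93302636761881*t.
Finally e_{181}(P,Q) = 278096950818297 + 217569204665492*t.

278096950818297 + 217569204665492*t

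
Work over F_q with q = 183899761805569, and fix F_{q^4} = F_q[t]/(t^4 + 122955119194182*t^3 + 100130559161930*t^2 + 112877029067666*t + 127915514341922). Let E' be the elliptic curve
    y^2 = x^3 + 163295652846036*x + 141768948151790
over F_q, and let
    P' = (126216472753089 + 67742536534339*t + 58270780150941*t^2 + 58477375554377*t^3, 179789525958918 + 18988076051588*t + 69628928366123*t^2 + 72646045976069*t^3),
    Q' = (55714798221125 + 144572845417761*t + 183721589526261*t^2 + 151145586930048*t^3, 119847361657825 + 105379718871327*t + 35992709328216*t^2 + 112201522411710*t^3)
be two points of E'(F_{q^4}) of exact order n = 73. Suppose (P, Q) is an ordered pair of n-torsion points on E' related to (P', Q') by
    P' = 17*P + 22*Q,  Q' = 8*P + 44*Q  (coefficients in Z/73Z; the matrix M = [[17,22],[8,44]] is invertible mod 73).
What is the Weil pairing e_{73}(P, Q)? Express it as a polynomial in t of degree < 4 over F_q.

Alternating bilinearity on E[73] (values in mu_{73} in F_{183899761805569^4}) gives e(P',Q') = e(P,Q)^det(M).
Hence e(P,Q) = e(P',Q')^{6} where 6 = 61^{-1} mod 73.
Build f_{73,P'} and f_{73,Q'} via the 7-bit ladder of 73=1001001_2; evaluate at shifted divisors; quotient in F_{183899761805569^4}.
So e_{73}(P',Q') = 8116875554581 + 50935798667044*t + 434172856687*t^2 + 110675760798484*t^3.
Raise to 6: e(P,Q) = 62050538097059 + 111091088646736*t + 17572457858912*t^2 + 141944465946894*t^3 in mu_{73}.

62050538097059 + 111091088646736*t + 17572457858912*t^2 + 141944465946894*t^3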